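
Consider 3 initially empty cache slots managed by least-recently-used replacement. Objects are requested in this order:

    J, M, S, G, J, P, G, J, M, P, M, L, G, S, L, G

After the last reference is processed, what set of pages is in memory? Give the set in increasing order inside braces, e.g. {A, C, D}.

J -> fault, frames {J}
M -> fault, frames {J,M}
S -> fault, frames {J,M,S}
G -> fault, evict J, frames {M,S,G}
J -> fault, evict M, frames {S,G,J}
P -> fault, evict S, frames {G,J,P}
G -> hit
J -> hit
M -> fault, evict P, frames {G,J,M}
P -> fault, evict G, frames {J,M,P}
M -> hit
L -> fault, evict J, frames {P,M,L}
G -> fault, evict P, frames {M,L,G}
S -> fault, evict M, frames {L,G,S}
L -> hit
G -> hit

{G, L, S}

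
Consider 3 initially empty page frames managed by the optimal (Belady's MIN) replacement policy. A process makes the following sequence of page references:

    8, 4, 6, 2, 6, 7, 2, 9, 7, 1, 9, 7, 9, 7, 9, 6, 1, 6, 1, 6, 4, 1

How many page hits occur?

8: fault, frames [8]
4: fault, frames [8, 4]
6: fault, frames [8, 4, 6]
2: fault, evict 8, frames [4, 6, 2]
6: hit
7: fault, evict 4, frames [6, 2, 7]
2: hit
9: fault, evict 2, frames [6, 7, 9]
7: hit
1: fault, evict 6, frames [7, 9, 1]
9: hit
7: hit
9: hit
7: hit
9: hit
6: fault, evict 9, frames [7, 1, 6]
1: hit
6: hit
1: hit
6: hit
4: fault, evict 6, frames [7, 1, 4]
1: hit
Hits: 13.

13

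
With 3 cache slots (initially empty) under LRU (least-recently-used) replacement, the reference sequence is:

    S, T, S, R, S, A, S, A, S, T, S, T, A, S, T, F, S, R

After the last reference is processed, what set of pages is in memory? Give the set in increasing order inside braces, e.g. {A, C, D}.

{F, R, S}

S → fault, frames {S}
T → fault, frames {S,T}
S → hit
R → fault, frames {T,S,R}
S → hit
A → fault, evict T, frames {R,S,A}
S → hit
A → hit
S → hit
T → fault, evict R, frames {A,S,T}
S → hit
T → hit
A → hit
S → hit
T → hit
F → fault, evict A, frames {S,T,F}
S → hit
R → fault, evict T, frames {F,S,R}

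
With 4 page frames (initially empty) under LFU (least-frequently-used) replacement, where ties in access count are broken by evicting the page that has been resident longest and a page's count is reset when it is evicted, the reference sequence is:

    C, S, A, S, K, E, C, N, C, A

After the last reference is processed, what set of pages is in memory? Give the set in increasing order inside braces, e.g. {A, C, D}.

{A, C, N, S}

C → miss, frames (C)
S → miss, frames (C S)
A → miss, frames (C S A)
S → hit
K → miss, frames (C S A K)
E → miss, evict C, frames (S A K E)
C → miss, evict A, frames (S K E C)
N → miss, evict K, frames (S E C N)
C → hit
A → miss, evict E, frames (S C N A)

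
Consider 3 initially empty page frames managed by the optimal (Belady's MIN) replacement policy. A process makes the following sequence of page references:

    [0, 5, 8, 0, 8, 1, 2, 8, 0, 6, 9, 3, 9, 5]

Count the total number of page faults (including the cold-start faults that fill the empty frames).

0 -> fault, frames {0}
5 -> fault, frames {0,5}
8 -> fault, frames {0,5,8}
0 -> hit
8 -> hit
1 -> fault, evict 5, frames {0,8,1}
2 -> fault, evict 1, frames {0,8,2}
8 -> hit
0 -> hit
6 -> fault, evict 2, frames {0,8,6}
9 -> fault, evict 6, frames {0,8,9}
3 -> fault, evict 8, frames {0,9,3}
9 -> hit
5 -> fault, evict 3, frames {0,9,5}
Page faults: 9.

9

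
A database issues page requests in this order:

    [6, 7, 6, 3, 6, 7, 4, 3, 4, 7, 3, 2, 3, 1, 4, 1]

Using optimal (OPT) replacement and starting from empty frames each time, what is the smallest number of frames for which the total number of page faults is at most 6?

3

f=1: 16 faults
f=2: 9 faults
f=3: 6 faults
f=4: 6 faults
f=5: 6 faults
f=6: 6 faults
Smallest f with faults ≤ 6 is 3.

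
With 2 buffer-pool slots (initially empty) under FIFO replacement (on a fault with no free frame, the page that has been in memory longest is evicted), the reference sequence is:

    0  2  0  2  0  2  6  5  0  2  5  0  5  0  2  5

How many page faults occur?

10

0 → fault, frames {0}
2 → fault, frames {0,2}
0 → hit
2 → hit
0 → hit
2 → hit
6 → fault, evict 0, frames {2,6}
5 → fault, evict 2, frames {6,5}
0 → fault, evict 6, frames {5,0}
2 → fault, evict 5, frames {0,2}
5 → fault, evict 0, frames {2,5}
0 → fault, evict 2, frames {5,0}
5 → hit
0 → hit
2 → fault, evict 5, frames {0,2}
5 → fault, evict 0, frames {2,5}
Page faults: 10.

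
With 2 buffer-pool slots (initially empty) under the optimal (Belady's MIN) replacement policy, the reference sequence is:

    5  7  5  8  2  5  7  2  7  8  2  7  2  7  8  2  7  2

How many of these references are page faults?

5: miss, frames {5}
7: miss, frames {5,7}
5: hit
8: miss, evict 7, frames {5,8}
2: miss, evict 8, frames {5,2}
5: hit
7: miss, evict 5, frames {2,7}
2: hit
7: hit
8: miss, evict 7, frames {2,8}
2: hit
7: miss, evict 8, frames {2,7}
2: hit
7: hit
8: miss, evict 7, frames {2,8}
2: hit
7: miss, evict 8, frames {2,7}
2: hit
Page faults: 9.

9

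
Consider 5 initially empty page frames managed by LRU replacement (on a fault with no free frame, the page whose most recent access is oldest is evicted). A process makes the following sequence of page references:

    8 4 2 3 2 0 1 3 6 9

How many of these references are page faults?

8

8 -> fault, frames [8]
4 -> fault, frames [8, 4]
2 -> fault, frames [8, 4, 2]
3 -> fault, frames [8, 4, 2, 3]
2 -> hit
0 -> fault, frames [8, 4, 3, 2, 0]
1 -> fault, evict 8, frames [4, 3, 2, 0, 1]
3 -> hit
6 -> fault, evict 4, frames [2, 0, 1, 3, 6]
9 -> fault, evict 2, frames [0, 1, 3, 6, 9]
Page faults: 8.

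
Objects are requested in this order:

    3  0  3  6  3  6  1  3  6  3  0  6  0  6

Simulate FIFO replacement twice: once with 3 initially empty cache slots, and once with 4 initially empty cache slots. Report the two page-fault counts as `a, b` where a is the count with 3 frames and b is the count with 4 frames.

3 frames: F F . F . . F F . . F F . . → 7 faults.
4 frames: F F . F . . F . . . . . . . → 4 faults.
4 < 7: adding a frame reduced faults, as is typical.

7, 4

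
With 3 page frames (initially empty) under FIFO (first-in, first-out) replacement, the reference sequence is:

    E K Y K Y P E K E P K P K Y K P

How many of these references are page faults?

8

E: fault, frames {E}
K: fault, frames {E,K}
Y: fault, frames {E,K,Y}
K: hit
Y: hit
P: fault, evict E, frames {K,Y,P}
E: fault, evict K, frames {Y,P,E}
K: fault, evict Y, frames {P,E,K}
E: hit
P: hit
K: hit
P: hit
K: hit
Y: fault, evict P, frames {E,K,Y}
K: hit
P: fault, evict E, frames {K,Y,P}
Page faults: 8.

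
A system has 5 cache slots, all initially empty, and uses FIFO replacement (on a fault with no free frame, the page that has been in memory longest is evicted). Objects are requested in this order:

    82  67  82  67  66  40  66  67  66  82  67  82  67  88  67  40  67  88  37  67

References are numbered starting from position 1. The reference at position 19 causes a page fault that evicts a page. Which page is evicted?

82

pos 1: 82: fault, frames (82)
pos 2: 67: fault, frames (82 67)
pos 3: 82: hit
pos 4: 67: hit
pos 5: 66: fault, frames (82 67 66)
pos 6: 40: fault, frames (82 67 66 40)
pos 7: 66: hit
pos 8: 67: hit
pos 9: 66: hit
pos 10: 82: hit
pos 11: 67: hit
pos 12: 82: hit
pos 13: 67: hit
pos 14: 88: fault, frames (82 67 66 40 88)
pos 15: 67: hit
pos 16: 40: hit
pos 17: 67: hit
pos 18: 88: hit
pos 19: 37: fault, evict 82, frames (67 66 40 88 37)
At position 19, page 82 is evicted.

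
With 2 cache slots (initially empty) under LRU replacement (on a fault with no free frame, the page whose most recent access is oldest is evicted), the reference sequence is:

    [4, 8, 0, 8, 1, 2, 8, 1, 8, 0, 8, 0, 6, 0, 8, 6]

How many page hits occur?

4: miss, frames {4}
8: miss, frames {4,8}
0: miss, evict 4, frames {8,0}
8: hit
1: miss, evict 0, frames {8,1}
2: miss, evict 8, frames {1,2}
8: miss, evict 1, frames {2,8}
1: miss, evict 2, frames {8,1}
8: hit
0: miss, evict 1, frames {8,0}
8: hit
0: hit
6: miss, evict 8, frames {0,6}
0: hit
8: miss, evict 6, frames {0,8}
6: miss, evict 0, frames {8,6}
Hits: 5.

5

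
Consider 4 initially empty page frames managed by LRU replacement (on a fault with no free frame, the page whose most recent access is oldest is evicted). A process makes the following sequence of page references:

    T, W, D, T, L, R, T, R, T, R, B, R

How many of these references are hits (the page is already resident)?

T: miss, frames [T]
W: miss, frames [T, W]
D: miss, frames [T, W, D]
T: hit
L: miss, frames [W, D, T, L]
R: miss, evict W, frames [D, T, L, R]
T: hit
R: hit
T: hit
R: hit
B: miss, evict D, frames [L, T, R, B]
R: hit
Hits: 6.

6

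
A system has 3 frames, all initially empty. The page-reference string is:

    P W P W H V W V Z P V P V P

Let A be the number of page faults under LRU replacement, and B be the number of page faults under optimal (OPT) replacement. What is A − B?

1

Under LRU: F F . . F F . . F F . . . . → 6 faults.
Under OPT: F F . . F F . . F . . . . . → 5 faults.
A − B = 6 − 5 = 1.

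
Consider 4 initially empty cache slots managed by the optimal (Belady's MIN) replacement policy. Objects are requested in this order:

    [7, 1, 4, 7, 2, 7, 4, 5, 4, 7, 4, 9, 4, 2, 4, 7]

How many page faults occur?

6

7 → fault, frames [7]
1 → fault, frames [7, 1]
4 → fault, frames [7, 1, 4]
7 → hit
2 → fault, frames [7, 1, 4, 2]
7 → hit
4 → hit
5 → fault, evict 1, frames [7, 4, 2, 5]
4 → hit
7 → hit
4 → hit
9 → fault, evict 5, frames [7, 4, 2, 9]
4 → hit
2 → hit
4 → hit
7 → hit
Page faults: 6.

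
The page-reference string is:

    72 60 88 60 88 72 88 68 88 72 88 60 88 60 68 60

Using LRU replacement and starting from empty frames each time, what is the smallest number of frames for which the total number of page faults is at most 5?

f=1: 16 faults
f=2: 8 faults
f=3: 6 faults
f=4: 4 faults
Smallest f with faults ≤ 5 is 4.

4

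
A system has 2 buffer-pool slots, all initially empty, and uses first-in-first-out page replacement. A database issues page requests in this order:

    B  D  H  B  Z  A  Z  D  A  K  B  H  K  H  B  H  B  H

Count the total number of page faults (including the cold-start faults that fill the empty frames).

B: miss, frames {B}
D: miss, frames {B,D}
H: miss, evict B, frames {D,H}
B: miss, evict D, frames {H,B}
Z: miss, evict H, frames {B,Z}
A: miss, evict B, frames {Z,A}
Z: hit
D: miss, evict Z, frames {A,D}
A: hit
K: miss, evict A, frames {D,K}
B: miss, evict D, frames {K,B}
H: miss, evict K, frames {B,H}
K: miss, evict B, frames {H,K}
H: hit
B: miss, evict H, frames {K,B}
H: miss, evict K, frames {B,H}
B: hit
H: hit
Page faults: 13.

13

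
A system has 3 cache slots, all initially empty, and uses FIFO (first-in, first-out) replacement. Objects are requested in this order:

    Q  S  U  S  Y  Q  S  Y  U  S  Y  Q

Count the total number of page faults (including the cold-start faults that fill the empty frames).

Q → fault, frames (Q)
S → fault, frames (Q S)
U → fault, frames (Q S U)
S → hit
Y → fault, evict Q, frames (S U Y)
Q → fault, evict S, frames (U Y Q)
S → fault, evict U, frames (Y Q S)
Y → hit
U → fault, evict Y, frames (Q S U)
S → hit
Y → fault, evict Q, frames (S U Y)
Q → fault, evict S, frames (U Y Q)
Page faults: 9.

9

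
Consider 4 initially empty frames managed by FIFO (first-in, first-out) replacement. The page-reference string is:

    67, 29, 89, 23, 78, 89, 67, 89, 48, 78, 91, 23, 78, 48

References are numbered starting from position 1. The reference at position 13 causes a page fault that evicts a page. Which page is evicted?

67

pos 1: 67: fault, frames {67}
pos 2: 29: fault, frames {67,29}
pos 3: 89: fault, frames {67,29,89}
pos 4: 23: fault, frames {67,29,89,23}
pos 5: 78: fault, evict 67, frames {29,89,23,78}
pos 6: 89: hit
pos 7: 67: fault, evict 29, frames {89,23,78,67}
pos 8: 89: hit
pos 9: 48: fault, evict 89, frames {23,78,67,48}
pos 10: 78: hit
pos 11: 91: fault, evict 23, frames {78,67,48,91}
pos 12: 23: fault, evict 78, frames {67,48,91,23}
pos 13: 78: fault, evict 67, frames {48,91,23,78}
At position 13, page 67 is evicted.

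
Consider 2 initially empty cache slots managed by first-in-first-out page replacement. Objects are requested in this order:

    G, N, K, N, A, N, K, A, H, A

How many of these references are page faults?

8

G -> fault, frames {G}
N -> fault, frames {G,N}
K -> fault, evict G, frames {N,K}
N -> hit
A -> fault, evict N, frames {K,A}
N -> fault, evict K, frames {A,N}
K -> fault, evict A, frames {N,K}
A -> fault, evict N, frames {K,A}
H -> fault, evict K, frames {A,H}
A -> hit
Page faults: 8.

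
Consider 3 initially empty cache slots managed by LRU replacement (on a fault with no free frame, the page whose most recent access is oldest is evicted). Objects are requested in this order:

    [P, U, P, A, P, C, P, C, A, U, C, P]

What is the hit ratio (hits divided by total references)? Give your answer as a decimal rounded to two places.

P -> fault, frames {P}
U -> fault, frames {P,U}
P -> hit
A -> fault, frames {U,P,A}
P -> hit
C -> fault, evict U, frames {A,P,C}
P -> hit
C -> hit
A -> hit
U -> fault, evict P, frames {C,A,U}
C -> hit
P -> fault, evict A, frames {U,C,P}
Hits: 6 of 12 references → 6/12 = 0.5000.

0.50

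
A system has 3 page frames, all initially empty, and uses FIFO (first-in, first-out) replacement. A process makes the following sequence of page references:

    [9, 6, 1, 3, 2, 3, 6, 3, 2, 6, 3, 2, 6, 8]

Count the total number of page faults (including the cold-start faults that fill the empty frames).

7

9 → miss, frames {9}
6 → miss, frames {9,6}
1 → miss, frames {9,6,1}
3 → miss, evict 9, frames {6,1,3}
2 → miss, evict 6, frames {1,3,2}
3 → hit
6 → miss, evict 1, frames {3,2,6}
3 → hit
2 → hit
6 → hit
3 → hit
2 → hit
6 → hit
8 → miss, evict 3, frames {2,6,8}
Page faults: 7.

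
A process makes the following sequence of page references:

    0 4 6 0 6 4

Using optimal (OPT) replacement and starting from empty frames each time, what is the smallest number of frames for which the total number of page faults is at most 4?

2

f=1: 6 faults
f=2: 4 faults
f=3: 3 faults
Smallest f with faults ≤ 4 is 2.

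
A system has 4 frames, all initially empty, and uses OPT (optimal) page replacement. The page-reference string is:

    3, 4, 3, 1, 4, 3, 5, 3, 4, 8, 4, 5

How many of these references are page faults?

3: fault, frames {3}
4: fault, frames {3,4}
3: hit
1: fault, frames {3,4,1}
4: hit
3: hit
5: fault, frames {3,4,1,5}
3: hit
4: hit
8: fault, evict 1, frames {3,4,5,8}
4: hit
5: hit
Page faults: 5.

5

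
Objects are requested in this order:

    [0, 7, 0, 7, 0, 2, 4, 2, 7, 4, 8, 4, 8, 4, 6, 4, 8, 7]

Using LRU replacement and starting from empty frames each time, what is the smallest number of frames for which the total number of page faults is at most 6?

4

f=1: 18 faults
f=2: 10 faults
f=3: 8 faults
f=4: 6 faults
f=5: 6 faults
f=6: 6 faults
Smallest f with faults ≤ 6 is 4.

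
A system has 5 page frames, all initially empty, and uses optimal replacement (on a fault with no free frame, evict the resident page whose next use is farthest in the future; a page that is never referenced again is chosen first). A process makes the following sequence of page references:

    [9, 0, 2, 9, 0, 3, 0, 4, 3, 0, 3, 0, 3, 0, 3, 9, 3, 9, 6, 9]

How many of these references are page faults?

6

9 -> fault, frames [9]
0 -> fault, frames [9, 0]
2 -> fault, frames [9, 0, 2]
9 -> hit
0 -> hit
3 -> fault, frames [9, 0, 2, 3]
0 -> hit
4 -> fault, frames [9, 0, 2, 3, 4]
3 -> hit
0 -> hit
3 -> hit
0 -> hit
3 -> hit
0 -> hit
3 -> hit
9 -> hit
3 -> hit
9 -> hit
6 -> fault, evict 4, frames [9, 0, 2, 3, 6]
9 -> hit
Page faults: 6.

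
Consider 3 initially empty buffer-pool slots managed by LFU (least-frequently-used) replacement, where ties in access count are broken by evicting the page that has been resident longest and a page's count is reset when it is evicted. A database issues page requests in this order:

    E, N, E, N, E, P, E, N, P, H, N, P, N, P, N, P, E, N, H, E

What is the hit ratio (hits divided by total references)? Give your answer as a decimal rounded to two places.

E → miss, frames (E)
N → miss, frames (E N)
E → hit
N → hit
E → hit
P → miss, frames (E N P)
E → hit
N → hit
P → hit
H → miss, evict P, frames (E N H)
N → hit
P → miss, evict H, frames (E N P)
N → hit
P → hit
N → hit
P → hit
E → hit
N → hit
H → miss, evict P, frames (E N H)
E → hit
Hits: 14 of 20 references → 14/20 = 0.7000.

0.70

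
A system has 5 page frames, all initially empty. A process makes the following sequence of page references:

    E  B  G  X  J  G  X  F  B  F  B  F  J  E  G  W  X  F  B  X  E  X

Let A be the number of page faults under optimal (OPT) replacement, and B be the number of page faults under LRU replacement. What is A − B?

Under OPT: F F F F F . . F . . . . . . . F F . . . . . → 8 faults.
Under LRU: F F F F F . . F . . . . . F F F F F F . F . → 13 faults.
A − B = 8 − 13 = -5.

-5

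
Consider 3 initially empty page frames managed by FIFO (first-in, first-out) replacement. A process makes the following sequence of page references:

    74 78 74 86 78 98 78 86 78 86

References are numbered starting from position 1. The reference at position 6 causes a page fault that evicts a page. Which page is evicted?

74

pos 1: 74 -> fault, frames [74]
pos 2: 78 -> fault, frames [74, 78]
pos 3: 74 -> hit
pos 4: 86 -> fault, frames [74, 78, 86]
pos 5: 78 -> hit
pos 6: 98 -> fault, evict 74, frames [78, 86, 98]
At position 6, page 74 is evicted.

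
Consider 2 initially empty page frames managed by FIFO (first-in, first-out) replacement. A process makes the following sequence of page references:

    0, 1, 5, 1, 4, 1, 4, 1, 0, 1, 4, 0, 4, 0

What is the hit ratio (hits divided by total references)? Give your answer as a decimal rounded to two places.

0 → fault, frames {0}
1 → fault, frames {0,1}
5 → fault, evict 0, frames {1,5}
1 → hit
4 → fault, evict 1, frames {5,4}
1 → fault, evict 5, frames {4,1}
4 → hit
1 → hit
0 → fault, evict 4, frames {1,0}
1 → hit
4 → fault, evict 1, frames {0,4}
0 → hit
4 → hit
0 → hit
Hits: 7 of 14 references → 7/14 = 0.5000.

0.50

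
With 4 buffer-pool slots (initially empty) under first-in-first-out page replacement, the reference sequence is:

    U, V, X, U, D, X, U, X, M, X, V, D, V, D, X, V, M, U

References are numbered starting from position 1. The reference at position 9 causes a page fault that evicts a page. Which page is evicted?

pos 1: U -> miss, frames [U]
pos 2: V -> miss, frames [U, V]
pos 3: X -> miss, frames [U, V, X]
pos 4: U -> hit
pos 5: D -> miss, frames [U, V, X, D]
pos 6: X -> hit
pos 7: U -> hit
pos 8: X -> hit
pos 9: M -> miss, evict U, frames [V, X, D, M]
At position 9, page U is evicted.

U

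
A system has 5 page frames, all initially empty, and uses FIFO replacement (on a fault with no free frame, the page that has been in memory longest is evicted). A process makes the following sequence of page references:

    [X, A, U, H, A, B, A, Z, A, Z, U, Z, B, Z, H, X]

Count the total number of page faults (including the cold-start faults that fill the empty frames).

7

X -> fault, frames (X)
A -> fault, frames (X A)
U -> fault, frames (X A U)
H -> fault, frames (X A U H)
A -> hit
B -> fault, frames (X A U H B)
A -> hit
Z -> fault, evict X, frames (A U H B Z)
A -> hit
Z -> hit
U -> hit
Z -> hit
B -> hit
Z -> hit
H -> hit
X -> fault, evict A, frames (U H B Z X)
Page faults: 7.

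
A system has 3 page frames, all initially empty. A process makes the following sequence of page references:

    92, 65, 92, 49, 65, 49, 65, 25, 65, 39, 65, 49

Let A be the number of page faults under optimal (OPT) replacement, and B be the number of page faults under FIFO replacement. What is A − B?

-2

Under OPT: F F . F . . . F . F . . → 5 faults.
Under FIFO: F F . F . . . F . F F F → 7 faults.
A − B = 5 − 7 = -2.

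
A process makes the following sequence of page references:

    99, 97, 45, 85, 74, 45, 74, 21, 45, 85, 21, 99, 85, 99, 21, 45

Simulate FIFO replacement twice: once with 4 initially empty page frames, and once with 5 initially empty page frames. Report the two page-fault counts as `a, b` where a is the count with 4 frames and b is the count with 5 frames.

4 frames: F F F F F . . F . . . F . . . F → 8 faults.
5 frames: F F F F F . . F . . . F . . . . → 7 faults.
7 < 8: adding a frame reduced faults, as is typical.

8, 7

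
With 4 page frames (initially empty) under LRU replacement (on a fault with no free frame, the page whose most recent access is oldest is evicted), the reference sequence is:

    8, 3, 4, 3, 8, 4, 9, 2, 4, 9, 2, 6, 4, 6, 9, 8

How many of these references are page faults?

7

8 -> fault, frames {8}
3 -> fault, frames {8,3}
4 -> fault, frames {8,3,4}
3 -> hit
8 -> hit
4 -> hit
9 -> fault, frames {3,8,4,9}
2 -> fault, evict 3, frames {8,4,9,2}
4 -> hit
9 -> hit
2 -> hit
6 -> fault, evict 8, frames {4,9,2,6}
4 -> hit
6 -> hit
9 -> hit
8 -> fault, evict 2, frames {4,6,9,8}
Page faults: 7.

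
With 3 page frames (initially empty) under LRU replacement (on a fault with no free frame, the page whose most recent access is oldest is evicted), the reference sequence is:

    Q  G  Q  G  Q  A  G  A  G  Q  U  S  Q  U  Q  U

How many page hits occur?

Q -> fault, frames {Q}
G -> fault, frames {Q,G}
Q -> hit
G -> hit
Q -> hit
A -> fault, frames {G,Q,A}
G -> hit
A -> hit
G -> hit
Q -> hit
U -> fault, evict A, frames {G,Q,U}
S -> fault, evict G, frames {Q,U,S}
Q -> hit
U -> hit
Q -> hit
U -> hit
Hits: 11.

11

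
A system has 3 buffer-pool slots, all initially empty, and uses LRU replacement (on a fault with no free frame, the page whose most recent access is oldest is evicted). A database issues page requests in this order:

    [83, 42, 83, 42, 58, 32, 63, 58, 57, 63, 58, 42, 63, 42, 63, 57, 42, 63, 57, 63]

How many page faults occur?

8

83 -> miss, frames [83]
42 -> miss, frames [83, 42]
83 -> hit
42 -> hit
58 -> miss, frames [83, 42, 58]
32 -> miss, evict 83, frames [42, 58, 32]
63 -> miss, evict 42, frames [58, 32, 63]
58 -> hit
57 -> miss, evict 32, frames [63, 58, 57]
63 -> hit
58 -> hit
42 -> miss, evict 57, frames [63, 58, 42]
63 -> hit
42 -> hit
63 -> hit
57 -> miss, evict 58, frames [42, 63, 57]
42 -> hit
63 -> hit
57 -> hit
63 -> hit
Page faults: 8.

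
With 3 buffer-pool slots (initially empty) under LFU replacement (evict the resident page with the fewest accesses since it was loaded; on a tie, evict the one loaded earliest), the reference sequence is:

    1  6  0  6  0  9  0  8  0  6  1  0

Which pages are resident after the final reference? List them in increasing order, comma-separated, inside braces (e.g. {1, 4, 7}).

{0, 1, 6}

1 -> miss, frames (1)
6 -> miss, frames (1 6)
0 -> miss, frames (1 6 0)
6 -> hit
0 -> hit
9 -> miss, evict 1, frames (6 0 9)
0 -> hit
8 -> miss, evict 9, frames (6 0 8)
0 -> hit
6 -> hit
1 -> miss, evict 8, frames (6 0 1)
0 -> hit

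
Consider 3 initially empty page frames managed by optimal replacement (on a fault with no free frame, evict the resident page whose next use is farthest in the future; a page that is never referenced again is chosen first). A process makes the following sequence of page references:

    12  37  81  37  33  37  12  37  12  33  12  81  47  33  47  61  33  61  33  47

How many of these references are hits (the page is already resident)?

13

12: fault, frames [12]
37: fault, frames [12, 37]
81: fault, frames [12, 37, 81]
37: hit
33: fault, evict 81, frames [12, 37, 33]
37: hit
12: hit
37: hit
12: hit
33: hit
12: hit
81: fault, evict 37, frames [12, 33, 81]
47: fault, evict 81, frames [12, 33, 47]
33: hit
47: hit
61: fault, evict 12, frames [33, 47, 61]
33: hit
61: hit
33: hit
47: hit
Hits: 13.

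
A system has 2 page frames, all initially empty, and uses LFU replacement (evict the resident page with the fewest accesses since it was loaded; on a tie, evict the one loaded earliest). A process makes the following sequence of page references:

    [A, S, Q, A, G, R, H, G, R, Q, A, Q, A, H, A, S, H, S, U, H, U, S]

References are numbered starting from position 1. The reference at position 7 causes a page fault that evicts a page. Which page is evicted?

G

pos 1: A -> miss, frames (A)
pos 2: S -> miss, frames (A S)
pos 3: Q -> miss, evict A, frames (S Q)
pos 4: A -> miss, evict S, frames (Q A)
pos 5: G -> miss, evict Q, frames (A G)
pos 6: R -> miss, evict A, frames (G R)
pos 7: H -> miss, evict G, frames (R H)
At position 7, page G is evicted.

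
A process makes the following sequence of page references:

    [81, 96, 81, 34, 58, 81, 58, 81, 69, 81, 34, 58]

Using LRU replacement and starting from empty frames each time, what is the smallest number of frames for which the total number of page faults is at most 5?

4

f=1: 12 faults
f=2: 8 faults
f=3: 7 faults
f=4: 5 faults
f=5: 5 faults
Smallest f with faults ≤ 5 is 4.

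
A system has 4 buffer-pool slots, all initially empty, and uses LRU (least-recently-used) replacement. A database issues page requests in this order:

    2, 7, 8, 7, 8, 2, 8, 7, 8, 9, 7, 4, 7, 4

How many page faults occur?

2: fault, frames {2}
7: fault, frames {2,7}
8: fault, frames {2,7,8}
7: hit
8: hit
2: hit
8: hit
7: hit
8: hit
9: fault, frames {2,7,8,9}
7: hit
4: fault, evict 2, frames {8,9,7,4}
7: hit
4: hit
Page faults: 5.

5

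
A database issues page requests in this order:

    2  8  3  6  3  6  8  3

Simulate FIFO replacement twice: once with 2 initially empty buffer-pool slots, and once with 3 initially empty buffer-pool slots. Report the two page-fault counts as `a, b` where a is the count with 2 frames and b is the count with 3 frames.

6, 4

2 frames: F F F F . . F F → 6 faults.
3 frames: F F F F . . . . → 4 faults.
4 < 6: adding a frame reduced faults, as is typical.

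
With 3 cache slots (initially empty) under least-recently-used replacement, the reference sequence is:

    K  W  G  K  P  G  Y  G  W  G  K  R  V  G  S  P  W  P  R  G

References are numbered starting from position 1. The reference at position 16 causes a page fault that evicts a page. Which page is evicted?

pos 1: K: fault, frames (K)
pos 2: W: fault, frames (K W)
pos 3: G: fault, frames (K W G)
pos 4: K: hit
pos 5: P: fault, evict W, frames (G K P)
pos 6: G: hit
pos 7: Y: fault, evict K, frames (P G Y)
pos 8: G: hit
pos 9: W: fault, evict P, frames (Y G W)
pos 10: G: hit
pos 11: K: fault, evict Y, frames (W G K)
pos 12: R: fault, evict W, frames (G K R)
pos 13: V: fault, evict G, frames (K R V)
pos 14: G: fault, evict K, frames (R V G)
pos 15: S: fault, evict R, frames (V G S)
pos 16: P: fault, evict V, frames (G S P)
At position 16, page V is evicted.

V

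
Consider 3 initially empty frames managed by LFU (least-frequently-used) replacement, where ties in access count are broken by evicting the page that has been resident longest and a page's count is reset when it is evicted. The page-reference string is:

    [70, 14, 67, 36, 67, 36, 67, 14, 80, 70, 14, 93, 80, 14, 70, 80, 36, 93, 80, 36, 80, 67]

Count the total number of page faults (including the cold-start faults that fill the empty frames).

70: fault, frames [70]
14: fault, frames [70, 14]
67: fault, frames [70, 14, 67]
36: fault, evict 70, frames [14, 67, 36]
67: hit
36: hit
67: hit
14: hit
80: fault, evict 14, frames [67, 36, 80]
70: fault, evict 80, frames [67, 36, 70]
14: fault, evict 70, frames [67, 36, 14]
93: fault, evict 14, frames [67, 36, 93]
80: fault, evict 93, frames [67, 36, 80]
14: fault, evict 80, frames [67, 36, 14]
70: fault, evict 14, frames [67, 36, 70]
80: fault, evict 70, frames [67, 36, 80]
36: hit
93: fault, evict 80, frames [67, 36, 93]
80: fault, evict 93, frames [67, 36, 80]
36: hit
80: hit
67: hit
Page faults: 14.

14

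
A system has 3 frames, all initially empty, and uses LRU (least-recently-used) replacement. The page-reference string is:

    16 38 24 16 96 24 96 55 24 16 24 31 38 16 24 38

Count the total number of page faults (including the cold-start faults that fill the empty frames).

10

16 → fault, frames [16]
38 → fault, frames [16, 38]
24 → fault, frames [16, 38, 24]
16 → hit
96 → fault, evict 38, frames [24, 16, 96]
24 → hit
96 → hit
55 → fault, evict 16, frames [24, 96, 55]
24 → hit
16 → fault, evict 96, frames [55, 24, 16]
24 → hit
31 → fault, evict 55, frames [16, 24, 31]
38 → fault, evict 16, frames [24, 31, 38]
16 → fault, evict 24, frames [31, 38, 16]
24 → fault, evict 31, frames [38, 16, 24]
38 → hit
Page faults: 10.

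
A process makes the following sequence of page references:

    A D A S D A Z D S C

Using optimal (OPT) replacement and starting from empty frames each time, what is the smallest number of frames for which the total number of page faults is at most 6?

3

f=1: 10 faults
f=2: 7 faults
f=3: 5 faults
f=4: 5 faults
f=5: 5 faults
Smallest f with faults ≤ 6 is 3.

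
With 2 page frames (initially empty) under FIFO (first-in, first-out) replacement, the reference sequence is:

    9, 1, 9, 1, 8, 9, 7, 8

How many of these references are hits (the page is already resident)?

9 -> miss, frames [9]
1 -> miss, frames [9, 1]
9 -> hit
1 -> hit
8 -> miss, evict 9, frames [1, 8]
9 -> miss, evict 1, frames [8, 9]
7 -> miss, evict 8, frames [9, 7]
8 -> miss, evict 9, frames [7, 8]
Hits: 2.

2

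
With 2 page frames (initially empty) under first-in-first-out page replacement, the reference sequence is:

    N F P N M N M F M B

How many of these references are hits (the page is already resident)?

3

N → fault, frames [N]
F → fault, frames [N, F]
P → fault, evict N, frames [F, P]
N → fault, evict F, frames [P, N]
M → fault, evict P, frames [N, M]
N → hit
M → hit
F → fault, evict N, frames [M, F]
M → hit
B → fault, evict M, frames [F, B]
Hits: 3.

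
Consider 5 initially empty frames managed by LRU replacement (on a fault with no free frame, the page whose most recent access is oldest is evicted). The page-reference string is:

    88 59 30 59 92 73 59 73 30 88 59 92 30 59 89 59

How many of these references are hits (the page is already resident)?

10

88: miss, frames [88]
59: miss, frames [88, 59]
30: miss, frames [88, 59, 30]
59: hit
92: miss, frames [88, 30, 59, 92]
73: miss, frames [88, 30, 59, 92, 73]
59: hit
73: hit
30: hit
88: hit
59: hit
92: hit
30: hit
59: hit
89: miss, evict 73, frames [88, 92, 30, 59, 89]
59: hit
Hits: 10.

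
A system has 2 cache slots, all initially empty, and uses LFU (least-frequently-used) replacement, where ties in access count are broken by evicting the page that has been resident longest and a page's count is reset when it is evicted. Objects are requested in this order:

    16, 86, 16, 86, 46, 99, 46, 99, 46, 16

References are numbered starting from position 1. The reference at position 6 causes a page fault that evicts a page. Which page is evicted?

46

pos 1: 16: fault, frames (16)
pos 2: 86: fault, frames (16 86)
pos 3: 16: hit
pos 4: 86: hit
pos 5: 46: fault, evict 16, frames (86 46)
pos 6: 99: fault, evict 46, frames (86 99)
At position 6, page 46 is evicted.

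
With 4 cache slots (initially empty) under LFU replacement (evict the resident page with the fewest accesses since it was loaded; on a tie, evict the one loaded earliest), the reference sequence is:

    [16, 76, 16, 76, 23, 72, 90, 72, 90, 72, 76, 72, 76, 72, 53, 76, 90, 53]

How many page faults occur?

6

16: fault, frames (16)
76: fault, frames (16 76)
16: hit
76: hit
23: fault, frames (16 76 23)
72: fault, frames (16 76 23 72)
90: fault, evict 23, frames (16 76 72 90)
72: hit
90: hit
72: hit
76: hit
72: hit
76: hit
72: hit
53: fault, evict 16, frames (76 72 90 53)
76: hit
90: hit
53: hit
Page faults: 6.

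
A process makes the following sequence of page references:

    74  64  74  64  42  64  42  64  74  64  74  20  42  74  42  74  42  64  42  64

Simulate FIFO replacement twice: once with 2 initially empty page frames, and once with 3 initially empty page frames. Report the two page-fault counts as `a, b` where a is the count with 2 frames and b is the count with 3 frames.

10, 7

2 frames: F F . . F . . . F F . F F F . . . F F . → 10 faults.
3 frames: F F . . F . . . . . . F . F . . . F F . → 7 faults.
7 < 10: adding a frame reduced faults, as is typical.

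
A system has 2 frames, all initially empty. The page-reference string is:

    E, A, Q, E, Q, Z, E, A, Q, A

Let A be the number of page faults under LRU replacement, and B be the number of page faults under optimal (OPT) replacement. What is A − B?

2

Under LRU: F F F F . F F F F . → 8 faults.
Under OPT: F F F . . F . F F . → 6 faults.
A − B = 8 − 6 = 2.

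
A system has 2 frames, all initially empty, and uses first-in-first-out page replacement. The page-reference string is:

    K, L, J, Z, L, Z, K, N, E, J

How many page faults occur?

9

K → miss, frames [K]
L → miss, frames [K, L]
J → miss, evict K, frames [L, J]
Z → miss, evict L, frames [J, Z]
L → miss, evict J, frames [Z, L]
Z → hit
K → miss, evict Z, frames [L, K]
N → miss, evict L, frames [K, N]
E → miss, evict K, frames [N, E]
J → miss, evict N, frames [E, J]
Page faults: 9.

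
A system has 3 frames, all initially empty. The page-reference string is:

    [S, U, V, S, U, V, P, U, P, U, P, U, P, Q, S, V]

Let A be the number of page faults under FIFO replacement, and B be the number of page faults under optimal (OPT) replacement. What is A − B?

1

Under FIFO: F F F . . . F . . . . . . F F F → 7 faults.
Under OPT: F F F . . . F . . . . . . F . F → 6 faults.
A − B = 7 − 6 = 1.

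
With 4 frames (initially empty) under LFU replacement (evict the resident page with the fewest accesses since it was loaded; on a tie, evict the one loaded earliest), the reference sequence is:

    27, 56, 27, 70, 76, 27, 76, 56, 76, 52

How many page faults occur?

27 -> miss, frames [27]
56 -> miss, frames [27, 56]
27 -> hit
70 -> miss, frames [27, 56, 70]
76 -> miss, frames [27, 56, 70, 76]
27 -> hit
76 -> hit
56 -> hit
76 -> hit
52 -> miss, evict 70, frames [27, 56, 76, 52]
Page faults: 5.

5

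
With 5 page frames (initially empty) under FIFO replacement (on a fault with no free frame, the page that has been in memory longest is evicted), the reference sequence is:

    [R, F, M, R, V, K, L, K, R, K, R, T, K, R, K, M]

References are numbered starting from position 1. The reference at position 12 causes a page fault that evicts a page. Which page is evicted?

M

pos 1: R -> miss, frames [R]
pos 2: F -> miss, frames [R, F]
pos 3: M -> miss, frames [R, F, M]
pos 4: R -> hit
pos 5: V -> miss, frames [R, F, M, V]
pos 6: K -> miss, frames [R, F, M, V, K]
pos 7: L -> miss, evict R, frames [F, M, V, K, L]
pos 8: K -> hit
pos 9: R -> miss, evict F, frames [M, V, K, L, R]
pos 10: K -> hit
pos 11: R -> hit
pos 12: T -> miss, evict M, frames [V, K, L, R, T]
At position 12, page M is evicted.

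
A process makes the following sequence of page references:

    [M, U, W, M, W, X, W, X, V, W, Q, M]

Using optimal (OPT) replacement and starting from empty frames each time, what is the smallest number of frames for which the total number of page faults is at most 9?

f=1: 12 faults
f=2: 7 faults
f=3: 6 faults
f=4: 6 faults
f=5: 6 faults
f=6: 6 faults
Smallest f with faults ≤ 9 is 2.

2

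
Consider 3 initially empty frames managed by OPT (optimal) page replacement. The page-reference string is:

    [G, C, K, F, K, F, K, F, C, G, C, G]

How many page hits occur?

G: fault, frames [G]
C: fault, frames [G, C]
K: fault, frames [G, C, K]
F: fault, evict G, frames [C, K, F]
K: hit
F: hit
K: hit
F: hit
C: hit
G: fault, evict F, frames [C, K, G]
C: hit
G: hit
Hits: 7.

7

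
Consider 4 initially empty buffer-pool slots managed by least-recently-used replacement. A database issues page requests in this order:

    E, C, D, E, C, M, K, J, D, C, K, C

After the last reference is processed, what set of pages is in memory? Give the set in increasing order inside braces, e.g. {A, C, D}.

{C, D, J, K}

E: miss, frames (E)
C: miss, frames (E C)
D: miss, frames (E C D)
E: hit
C: hit
M: miss, frames (D E C M)
K: miss, evict D, frames (E C M K)
J: miss, evict E, frames (C M K J)
D: miss, evict C, frames (M K J D)
C: miss, evict M, frames (K J D C)
K: hit
C: hit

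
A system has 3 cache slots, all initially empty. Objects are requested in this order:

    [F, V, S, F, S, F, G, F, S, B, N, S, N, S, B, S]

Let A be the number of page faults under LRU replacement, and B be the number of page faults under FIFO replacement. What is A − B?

-2

Under LRU: F F F . . . F . . F F . . . . . → 6 faults.
Under FIFO: F F F . . . F F . F F F . . . . → 8 faults.
A − B = 6 − 8 = -2.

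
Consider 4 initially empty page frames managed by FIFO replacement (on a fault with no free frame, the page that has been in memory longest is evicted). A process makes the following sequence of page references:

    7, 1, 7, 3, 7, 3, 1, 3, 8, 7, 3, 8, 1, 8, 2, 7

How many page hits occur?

10

7 -> miss, frames {7}
1 -> miss, frames {7,1}
7 -> hit
3 -> miss, frames {7,1,3}
7 -> hit
3 -> hit
1 -> hit
3 -> hit
8 -> miss, frames {7,1,3,8}
7 -> hit
3 -> hit
8 -> hit
1 -> hit
8 -> hit
2 -> miss, evict 7, frames {1,3,8,2}
7 -> miss, evict 1, frames {3,8,2,7}
Hits: 10.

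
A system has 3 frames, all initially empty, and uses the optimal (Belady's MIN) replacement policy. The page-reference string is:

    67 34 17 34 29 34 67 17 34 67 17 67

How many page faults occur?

67 → miss, frames (67)
34 → miss, frames (67 34)
17 → miss, frames (67 34 17)
34 → hit
29 → miss, evict 17, frames (67 34 29)
34 → hit
67 → hit
17 → miss, evict 29, frames (67 34 17)
34 → hit
67 → hit
17 → hit
67 → hit
Page faults: 5.

5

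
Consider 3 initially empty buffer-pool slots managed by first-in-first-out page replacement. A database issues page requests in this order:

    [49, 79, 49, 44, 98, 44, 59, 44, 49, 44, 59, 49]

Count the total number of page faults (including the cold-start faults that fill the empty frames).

49: fault, frames (49)
79: fault, frames (49 79)
49: hit
44: fault, frames (49 79 44)
98: fault, evict 49, frames (79 44 98)
44: hit
59: fault, evict 79, frames (44 98 59)
44: hit
49: fault, evict 44, frames (98 59 49)
44: fault, evict 98, frames (59 49 44)
59: hit
49: hit
Page faults: 7.

7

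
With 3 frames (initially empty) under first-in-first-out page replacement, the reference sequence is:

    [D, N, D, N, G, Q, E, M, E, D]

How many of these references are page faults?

7

D -> fault, frames [D]
N -> fault, frames [D, N]
D -> hit
N -> hit
G -> fault, frames [D, N, G]
Q -> fault, evict D, frames [N, G, Q]
E -> fault, evict N, frames [G, Q, E]
M -> fault, evict G, frames [Q, E, M]
E -> hit
D -> fault, evict Q, frames [E, M, D]
Page faults: 7.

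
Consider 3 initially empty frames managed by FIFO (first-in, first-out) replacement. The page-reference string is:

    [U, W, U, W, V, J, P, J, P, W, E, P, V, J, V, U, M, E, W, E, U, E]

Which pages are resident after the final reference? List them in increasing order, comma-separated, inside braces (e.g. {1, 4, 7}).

U -> miss, frames {U}
W -> miss, frames {U,W}
U -> hit
W -> hit
V -> miss, frames {U,W,V}
J -> miss, evict U, frames {W,V,J}
P -> miss, evict W, frames {V,J,P}
J -> hit
P -> hit
W -> miss, evict V, frames {J,P,W}
E -> miss, evict J, frames {P,W,E}
P -> hit
V -> miss, evict P, frames {W,E,V}
J -> miss, evict W, frames {E,V,J}
V -> hit
U -> miss, evict E, frames {V,J,U}
M -> miss, evict V, frames {J,U,M}
E -> miss, evict J, frames {U,M,E}
W -> miss, evict U, frames {M,E,W}
E -> hit
U -> miss, evict M, frames {E,W,U}
E -> hit

{E, U, W}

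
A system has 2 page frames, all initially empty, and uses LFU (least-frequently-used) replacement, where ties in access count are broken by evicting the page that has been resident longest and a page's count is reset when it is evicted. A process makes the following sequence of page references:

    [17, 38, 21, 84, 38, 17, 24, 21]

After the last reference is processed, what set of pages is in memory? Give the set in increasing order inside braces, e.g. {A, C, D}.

{21, 24}

17 -> fault, frames {17}
38 -> fault, frames {17,38}
21 -> fault, evict 17, frames {38,21}
84 -> fault, evict 38, frames {21,84}
38 -> fault, evict 21, frames {84,38}
17 -> fault, evict 84, frames {38,17}
24 -> fault, evict 38, frames {17,24}
21 -> fault, evict 17, frames {24,21}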